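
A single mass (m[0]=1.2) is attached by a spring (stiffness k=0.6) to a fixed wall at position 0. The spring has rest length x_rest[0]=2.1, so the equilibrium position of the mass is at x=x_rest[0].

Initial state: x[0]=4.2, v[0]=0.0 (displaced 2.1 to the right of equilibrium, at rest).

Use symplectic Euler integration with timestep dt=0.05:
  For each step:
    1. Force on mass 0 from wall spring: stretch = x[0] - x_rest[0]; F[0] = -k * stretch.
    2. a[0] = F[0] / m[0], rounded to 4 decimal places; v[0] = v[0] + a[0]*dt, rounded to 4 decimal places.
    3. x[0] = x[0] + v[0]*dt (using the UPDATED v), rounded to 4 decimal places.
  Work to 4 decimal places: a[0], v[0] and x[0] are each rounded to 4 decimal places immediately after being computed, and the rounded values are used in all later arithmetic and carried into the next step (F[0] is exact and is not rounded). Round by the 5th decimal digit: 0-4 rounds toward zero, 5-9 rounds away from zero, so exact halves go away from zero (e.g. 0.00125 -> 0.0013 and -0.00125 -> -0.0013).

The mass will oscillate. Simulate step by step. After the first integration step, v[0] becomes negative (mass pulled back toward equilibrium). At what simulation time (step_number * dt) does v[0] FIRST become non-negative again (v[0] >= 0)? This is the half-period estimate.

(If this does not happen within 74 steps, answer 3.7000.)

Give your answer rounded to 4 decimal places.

Step 0: x=[4.2000] v=[0.0000]
Step 1: x=[4.1974] v=[-0.0525]
Step 2: x=[4.1922] v=[-0.1049]
Step 3: x=[4.1843] v=[-0.1572]
Step 4: x=[4.1738] v=[-0.2093]
Step 5: x=[4.1607] v=[-0.2611]
Step 6: x=[4.1451] v=[-0.3126]
Step 7: x=[4.1269] v=[-0.3637]
Step 8: x=[4.1062] v=[-0.4144]
Step 9: x=[4.0830] v=[-0.4646]
Step 10: x=[4.0573] v=[-0.5142]
Step 11: x=[4.0291] v=[-0.5631]
Step 12: x=[3.9985] v=[-0.6113]
Step 13: x=[3.9656] v=[-0.6588]
Step 14: x=[3.9303] v=[-0.7054]
Step 15: x=[3.8927] v=[-0.7512]
Step 16: x=[3.8529] v=[-0.7960]
Step 17: x=[3.8109] v=[-0.8398]
Step 18: x=[3.7668] v=[-0.8826]
Step 19: x=[3.7206] v=[-0.9243]
Step 20: x=[3.6724] v=[-0.9648]
Step 21: x=[3.6222] v=[-1.0041]
Step 22: x=[3.5701] v=[-1.0422]
Step 23: x=[3.5162] v=[-1.0790]
Step 24: x=[3.4605] v=[-1.1144]
Step 25: x=[3.4031] v=[-1.1484]
Step 26: x=[3.3441] v=[-1.1810]
Step 27: x=[3.2835] v=[-1.2121]
Step 28: x=[3.2214] v=[-1.2417]
Step 29: x=[3.1579] v=[-1.2697]
Step 30: x=[3.0931] v=[-1.2962]
Step 31: x=[3.0271] v=[-1.3210]
Step 32: x=[2.9599] v=[-1.3442]
Step 33: x=[2.8916] v=[-1.3657]
Step 34: x=[2.8223] v=[-1.3855]
Step 35: x=[2.7521] v=[-1.4036]
Step 36: x=[2.6811] v=[-1.4199]
Step 37: x=[2.6094] v=[-1.4344]
Step 38: x=[2.5370] v=[-1.4471]
Step 39: x=[2.4641] v=[-1.4580]
Step 40: x=[2.3907] v=[-1.4671]
Step 41: x=[2.3170] v=[-1.4744]
Step 42: x=[2.2430] v=[-1.4798]
Step 43: x=[2.1688] v=[-1.4834]
Step 44: x=[2.0945] v=[-1.4851]
Step 45: x=[2.0203] v=[-1.4850]
Step 46: x=[1.9462] v=[-1.4830]
Step 47: x=[1.8722] v=[-1.4792]
Step 48: x=[1.7985] v=[-1.4735]
Step 49: x=[1.7252] v=[-1.4660]
Step 50: x=[1.6524] v=[-1.4566]
Step 51: x=[1.5801] v=[-1.4454]
Step 52: x=[1.5085] v=[-1.4324]
Step 53: x=[1.4376] v=[-1.4176]
Step 54: x=[1.3676] v=[-1.4010]
Step 55: x=[1.2985] v=[-1.3827]
Step 56: x=[1.2304] v=[-1.3627]
Step 57: x=[1.1634] v=[-1.3410]
Step 58: x=[1.0975] v=[-1.3176]
Step 59: x=[1.0329] v=[-1.2925]
Step 60: x=[0.9696] v=[-1.2658]
Step 61: x=[0.9077] v=[-1.2375]
Step 62: x=[0.8473] v=[-1.2077]
Step 63: x=[0.7885] v=[-1.1764]
Step 64: x=[0.7313] v=[-1.1436]
Step 65: x=[0.6758] v=[-1.1094]
Step 66: x=[0.6221] v=[-1.0738]
Step 67: x=[0.5703] v=[-1.0369]
Step 68: x=[0.5204] v=[-0.9987]
Step 69: x=[0.4724] v=[-0.9592]
Step 70: x=[0.4265] v=[-0.9185]
Step 71: x=[0.3827] v=[-0.8767]
Step 72: x=[0.3410] v=[-0.8338]
Step 73: x=[0.3015] v=[-0.7898]
Step 74: x=[0.2643] v=[-0.7448]
v[0] did not become non-negative within 74 steps; using fallback time=3.7000

Answer: 3.7000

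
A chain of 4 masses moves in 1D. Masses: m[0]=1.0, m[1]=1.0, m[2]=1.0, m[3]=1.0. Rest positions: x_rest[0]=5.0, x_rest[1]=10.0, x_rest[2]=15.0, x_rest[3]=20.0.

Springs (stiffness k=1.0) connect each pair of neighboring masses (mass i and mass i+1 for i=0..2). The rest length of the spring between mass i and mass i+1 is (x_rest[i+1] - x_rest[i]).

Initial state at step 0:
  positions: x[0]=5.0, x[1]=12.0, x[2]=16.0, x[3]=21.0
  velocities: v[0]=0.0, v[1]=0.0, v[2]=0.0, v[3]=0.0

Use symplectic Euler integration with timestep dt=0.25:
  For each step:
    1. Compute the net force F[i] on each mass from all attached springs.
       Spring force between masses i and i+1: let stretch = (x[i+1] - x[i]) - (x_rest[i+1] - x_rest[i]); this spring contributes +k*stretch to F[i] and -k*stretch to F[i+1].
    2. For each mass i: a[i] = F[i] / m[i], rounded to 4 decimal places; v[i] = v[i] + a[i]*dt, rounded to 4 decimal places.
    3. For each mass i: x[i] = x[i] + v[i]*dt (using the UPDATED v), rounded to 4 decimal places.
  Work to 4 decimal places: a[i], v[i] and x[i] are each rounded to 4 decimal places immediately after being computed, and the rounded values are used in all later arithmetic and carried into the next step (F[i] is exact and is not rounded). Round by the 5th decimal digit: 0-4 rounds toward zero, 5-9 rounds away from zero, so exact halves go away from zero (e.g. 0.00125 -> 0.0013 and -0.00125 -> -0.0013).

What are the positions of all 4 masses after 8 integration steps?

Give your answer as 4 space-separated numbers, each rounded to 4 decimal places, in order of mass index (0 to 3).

Step 0: x=[5.0000 12.0000 16.0000 21.0000] v=[0.0000 0.0000 0.0000 0.0000]
Step 1: x=[5.1250 11.8125 16.0625 21.0000] v=[0.5000 -0.7500 0.2500 0.0000]
Step 2: x=[5.3555 11.4727 16.1680 21.0039] v=[0.9219 -1.3594 0.4219 0.0156]
Step 3: x=[5.6558 11.0440 16.2823 21.0181] v=[1.2012 -1.7149 0.4571 0.0566]
Step 4: x=[5.9804 10.6059 16.3652 21.0488] v=[1.2983 -1.7524 0.3315 0.1227]
Step 5: x=[6.2816 10.2387 16.3809 21.0993] v=[1.2047 -1.4690 0.0626 0.2018]
Step 6: x=[6.5176 10.0080 16.3076 21.1674] v=[0.9440 -0.9227 -0.2934 0.2722]
Step 7: x=[6.6593 9.9529 16.1443 21.2442] v=[0.5666 -0.2204 -0.6534 0.3073]
Step 8: x=[6.6943 10.0789 15.9127 21.3148] v=[0.1400 0.5041 -0.9263 0.2823]

Answer: 6.6943 10.0789 15.9127 21.3148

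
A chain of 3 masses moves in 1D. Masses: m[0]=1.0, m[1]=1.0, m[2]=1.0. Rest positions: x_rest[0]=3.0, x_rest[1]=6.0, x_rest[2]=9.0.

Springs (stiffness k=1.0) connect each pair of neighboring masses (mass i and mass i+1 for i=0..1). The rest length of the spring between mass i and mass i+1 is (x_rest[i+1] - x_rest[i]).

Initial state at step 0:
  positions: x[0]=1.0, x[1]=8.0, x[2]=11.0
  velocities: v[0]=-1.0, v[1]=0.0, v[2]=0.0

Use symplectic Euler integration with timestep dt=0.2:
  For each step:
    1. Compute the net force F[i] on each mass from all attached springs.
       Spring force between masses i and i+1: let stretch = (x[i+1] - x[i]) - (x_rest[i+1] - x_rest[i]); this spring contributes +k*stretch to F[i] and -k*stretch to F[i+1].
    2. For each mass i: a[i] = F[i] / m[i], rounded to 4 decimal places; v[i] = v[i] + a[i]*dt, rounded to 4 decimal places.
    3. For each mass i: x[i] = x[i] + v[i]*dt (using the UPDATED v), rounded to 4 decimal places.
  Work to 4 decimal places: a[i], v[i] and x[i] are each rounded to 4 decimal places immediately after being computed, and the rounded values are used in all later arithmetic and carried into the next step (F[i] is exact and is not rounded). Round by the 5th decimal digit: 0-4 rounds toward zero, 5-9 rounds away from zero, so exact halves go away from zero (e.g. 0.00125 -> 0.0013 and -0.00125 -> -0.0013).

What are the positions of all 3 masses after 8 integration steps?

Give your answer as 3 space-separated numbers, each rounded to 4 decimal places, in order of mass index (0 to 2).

Answer: 3.5273 4.8701 10.0025

Derivation:
Step 0: x=[1.0000 8.0000 11.0000] v=[-1.0000 0.0000 0.0000]
Step 1: x=[0.9600 7.8400 11.0000] v=[-0.2000 -0.8000 0.0000]
Step 2: x=[1.0752 7.5312 10.9936] v=[0.5760 -1.5440 -0.0320]
Step 3: x=[1.3286 7.1027 10.9687] v=[1.2672 -2.1427 -0.1245]
Step 4: x=[1.6930 6.5978 10.9092] v=[1.8220 -2.5243 -0.2977]
Step 5: x=[2.1336 6.0692 10.7972] v=[2.2030 -2.6430 -0.5600]
Step 6: x=[2.6116 5.5723 10.6161] v=[2.3901 -2.4845 -0.9056]
Step 7: x=[3.0880 5.1587 10.3532] v=[2.3822 -2.0679 -1.3144]
Step 8: x=[3.5273 4.8701 10.0025] v=[2.1963 -1.4431 -1.7533]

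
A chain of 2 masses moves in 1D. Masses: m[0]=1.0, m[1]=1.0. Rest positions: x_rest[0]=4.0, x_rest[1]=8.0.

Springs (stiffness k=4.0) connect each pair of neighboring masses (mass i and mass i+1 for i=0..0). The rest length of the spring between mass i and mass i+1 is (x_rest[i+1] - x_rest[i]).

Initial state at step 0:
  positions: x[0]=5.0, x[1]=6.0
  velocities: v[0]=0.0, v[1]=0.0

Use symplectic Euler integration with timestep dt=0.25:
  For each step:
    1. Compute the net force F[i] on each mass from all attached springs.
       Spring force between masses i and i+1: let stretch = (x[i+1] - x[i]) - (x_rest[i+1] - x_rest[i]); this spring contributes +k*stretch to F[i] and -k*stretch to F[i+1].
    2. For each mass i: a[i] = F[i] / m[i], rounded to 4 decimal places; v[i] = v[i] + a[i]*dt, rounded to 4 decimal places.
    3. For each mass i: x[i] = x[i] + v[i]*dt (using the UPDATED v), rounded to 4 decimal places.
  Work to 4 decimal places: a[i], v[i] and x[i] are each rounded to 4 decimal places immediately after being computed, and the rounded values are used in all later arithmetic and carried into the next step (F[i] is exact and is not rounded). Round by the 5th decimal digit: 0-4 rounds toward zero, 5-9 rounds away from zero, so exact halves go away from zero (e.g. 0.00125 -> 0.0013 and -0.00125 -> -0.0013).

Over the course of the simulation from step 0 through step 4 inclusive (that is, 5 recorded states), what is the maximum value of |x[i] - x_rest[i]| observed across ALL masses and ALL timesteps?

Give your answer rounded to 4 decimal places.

Answer: 2.0937

Derivation:
Step 0: x=[5.0000 6.0000] v=[0.0000 0.0000]
Step 1: x=[4.2500 6.7500] v=[-3.0000 3.0000]
Step 2: x=[3.1250 7.8750] v=[-4.5000 4.5000]
Step 3: x=[2.1875 8.8125] v=[-3.7500 3.7500]
Step 4: x=[1.9063 9.0938] v=[-1.1250 1.1250]
Max displacement = 2.0937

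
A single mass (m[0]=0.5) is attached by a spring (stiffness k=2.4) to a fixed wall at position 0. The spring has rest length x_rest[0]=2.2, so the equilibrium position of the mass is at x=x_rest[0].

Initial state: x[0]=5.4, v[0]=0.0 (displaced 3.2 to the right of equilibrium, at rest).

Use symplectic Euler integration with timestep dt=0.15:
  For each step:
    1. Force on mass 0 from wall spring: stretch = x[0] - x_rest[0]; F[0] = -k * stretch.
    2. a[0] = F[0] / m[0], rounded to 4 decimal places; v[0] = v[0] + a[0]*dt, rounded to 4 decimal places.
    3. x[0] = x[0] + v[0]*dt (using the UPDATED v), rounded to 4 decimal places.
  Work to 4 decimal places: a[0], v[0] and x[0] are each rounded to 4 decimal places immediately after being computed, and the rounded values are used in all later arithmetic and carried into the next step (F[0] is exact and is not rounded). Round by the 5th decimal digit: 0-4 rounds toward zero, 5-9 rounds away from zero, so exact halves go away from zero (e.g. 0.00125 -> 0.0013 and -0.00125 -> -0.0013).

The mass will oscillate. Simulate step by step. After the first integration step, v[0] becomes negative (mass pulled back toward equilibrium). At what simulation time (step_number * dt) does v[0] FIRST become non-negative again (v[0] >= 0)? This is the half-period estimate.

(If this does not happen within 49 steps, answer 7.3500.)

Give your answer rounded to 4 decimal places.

Answer: 1.5000

Derivation:
Step 0: x=[5.4000] v=[0.0000]
Step 1: x=[5.0544] v=[-2.3040]
Step 2: x=[4.4005] v=[-4.3592]
Step 3: x=[3.5090] v=[-5.9436]
Step 4: x=[2.4761] v=[-6.8861]
Step 5: x=[1.4134] v=[-7.0849]
Step 6: x=[0.4356] v=[-6.5185]
Step 7: x=[-0.3516] v=[-5.2481]
Step 8: x=[-0.8632] v=[-3.4109]
Step 9: x=[-1.0440] v=[-1.2054]
Step 10: x=[-0.8745] v=[1.1303]
First v>=0 after going negative at step 10, time=1.5000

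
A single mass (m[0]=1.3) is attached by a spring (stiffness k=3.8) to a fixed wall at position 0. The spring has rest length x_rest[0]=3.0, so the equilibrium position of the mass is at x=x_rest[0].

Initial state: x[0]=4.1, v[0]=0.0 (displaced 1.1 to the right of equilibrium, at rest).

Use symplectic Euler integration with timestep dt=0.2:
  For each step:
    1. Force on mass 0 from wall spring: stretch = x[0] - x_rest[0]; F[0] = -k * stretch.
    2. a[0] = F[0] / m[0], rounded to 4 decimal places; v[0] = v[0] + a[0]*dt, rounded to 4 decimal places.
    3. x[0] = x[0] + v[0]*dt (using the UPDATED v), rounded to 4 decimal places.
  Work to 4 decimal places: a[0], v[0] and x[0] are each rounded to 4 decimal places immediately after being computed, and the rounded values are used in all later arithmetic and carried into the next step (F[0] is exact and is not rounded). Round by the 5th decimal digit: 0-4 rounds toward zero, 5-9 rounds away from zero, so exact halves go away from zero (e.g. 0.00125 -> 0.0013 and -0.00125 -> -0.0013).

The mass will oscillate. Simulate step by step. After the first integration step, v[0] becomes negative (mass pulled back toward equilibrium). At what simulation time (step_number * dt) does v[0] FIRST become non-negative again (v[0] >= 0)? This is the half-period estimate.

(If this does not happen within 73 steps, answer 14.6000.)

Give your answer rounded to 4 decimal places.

Step 0: x=[4.1000] v=[0.0000]
Step 1: x=[3.9714] v=[-0.6431]
Step 2: x=[3.7292] v=[-1.2110]
Step 3: x=[3.4017] v=[-1.6373]
Step 4: x=[3.0273] v=[-1.8721]
Step 5: x=[2.6497] v=[-1.8881]
Step 6: x=[2.3130] v=[-1.6833]
Step 7: x=[2.0567] v=[-1.2817]
Step 8: x=[1.9107] v=[-0.7302]
Step 9: x=[1.8920] v=[-0.0934]
Step 10: x=[2.0029] v=[0.5544]
First v>=0 after going negative at step 10, time=2.0000

Answer: 2.0000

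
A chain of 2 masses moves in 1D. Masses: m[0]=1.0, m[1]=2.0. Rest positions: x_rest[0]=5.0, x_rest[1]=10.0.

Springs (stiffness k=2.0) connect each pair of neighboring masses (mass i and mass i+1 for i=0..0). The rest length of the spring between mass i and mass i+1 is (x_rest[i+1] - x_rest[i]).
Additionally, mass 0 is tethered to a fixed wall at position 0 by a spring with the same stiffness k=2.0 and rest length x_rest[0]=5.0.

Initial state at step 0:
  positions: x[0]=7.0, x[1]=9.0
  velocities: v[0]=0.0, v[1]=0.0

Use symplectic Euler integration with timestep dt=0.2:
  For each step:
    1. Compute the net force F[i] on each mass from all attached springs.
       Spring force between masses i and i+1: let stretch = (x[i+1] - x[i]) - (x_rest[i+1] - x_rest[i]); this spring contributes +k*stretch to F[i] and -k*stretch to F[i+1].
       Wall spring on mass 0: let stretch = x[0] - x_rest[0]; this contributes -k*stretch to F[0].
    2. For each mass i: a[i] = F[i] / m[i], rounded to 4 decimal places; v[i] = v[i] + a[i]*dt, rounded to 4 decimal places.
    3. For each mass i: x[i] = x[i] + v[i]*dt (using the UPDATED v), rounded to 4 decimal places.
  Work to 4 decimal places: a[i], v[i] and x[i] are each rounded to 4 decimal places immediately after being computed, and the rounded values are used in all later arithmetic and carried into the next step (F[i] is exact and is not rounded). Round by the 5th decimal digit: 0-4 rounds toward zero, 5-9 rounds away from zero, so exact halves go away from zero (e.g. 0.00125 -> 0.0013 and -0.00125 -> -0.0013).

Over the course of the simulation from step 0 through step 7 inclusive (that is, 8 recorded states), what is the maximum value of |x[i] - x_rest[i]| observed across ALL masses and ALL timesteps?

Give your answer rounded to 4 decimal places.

Step 0: x=[7.0000 9.0000] v=[0.0000 0.0000]
Step 1: x=[6.6000 9.1200] v=[-2.0000 0.6000]
Step 2: x=[5.8736 9.3392] v=[-3.6320 1.0960]
Step 3: x=[4.9546 9.6198] v=[-4.5952 1.4029]
Step 4: x=[4.0124 9.9138] v=[-4.7110 1.4699]
Step 5: x=[3.2213 10.1717] v=[-3.9554 1.2896]
Step 6: x=[2.7285 10.3516] v=[-2.4638 0.8995]
Step 7: x=[2.6273 10.4266] v=[-0.5060 0.3749]
Max displacement = 2.3727

Answer: 2.3727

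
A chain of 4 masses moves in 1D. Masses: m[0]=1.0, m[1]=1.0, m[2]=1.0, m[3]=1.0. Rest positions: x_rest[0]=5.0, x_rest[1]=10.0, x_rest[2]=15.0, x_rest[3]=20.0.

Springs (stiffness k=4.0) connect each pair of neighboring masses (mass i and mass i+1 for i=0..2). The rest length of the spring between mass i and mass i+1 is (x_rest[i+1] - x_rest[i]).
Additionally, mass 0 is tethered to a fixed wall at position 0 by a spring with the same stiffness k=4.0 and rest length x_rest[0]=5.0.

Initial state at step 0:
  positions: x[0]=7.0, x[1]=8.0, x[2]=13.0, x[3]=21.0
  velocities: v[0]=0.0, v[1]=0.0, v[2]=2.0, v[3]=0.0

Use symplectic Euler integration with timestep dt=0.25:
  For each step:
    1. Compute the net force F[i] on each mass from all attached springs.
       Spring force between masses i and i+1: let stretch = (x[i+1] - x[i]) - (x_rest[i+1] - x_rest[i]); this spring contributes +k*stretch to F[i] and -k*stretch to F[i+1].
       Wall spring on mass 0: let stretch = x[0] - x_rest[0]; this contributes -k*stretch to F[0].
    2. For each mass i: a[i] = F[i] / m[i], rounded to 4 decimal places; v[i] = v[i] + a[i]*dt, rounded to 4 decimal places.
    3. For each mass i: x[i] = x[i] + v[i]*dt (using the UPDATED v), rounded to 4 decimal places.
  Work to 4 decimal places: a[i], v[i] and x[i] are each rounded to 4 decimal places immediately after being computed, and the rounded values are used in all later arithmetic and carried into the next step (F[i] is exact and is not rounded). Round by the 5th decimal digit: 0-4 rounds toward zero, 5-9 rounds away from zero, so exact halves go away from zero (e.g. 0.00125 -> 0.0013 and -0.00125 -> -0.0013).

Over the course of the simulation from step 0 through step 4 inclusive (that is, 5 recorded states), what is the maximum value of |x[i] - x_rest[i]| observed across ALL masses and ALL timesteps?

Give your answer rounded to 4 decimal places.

Step 0: x=[7.0000 8.0000 13.0000 21.0000] v=[0.0000 0.0000 2.0000 0.0000]
Step 1: x=[5.5000 9.0000 14.2500 20.2500] v=[-6.0000 4.0000 5.0000 -3.0000]
Step 2: x=[3.5000 10.4375 15.6875 19.2500] v=[-8.0000 5.7500 5.7500 -4.0000]
Step 3: x=[2.3594 11.4531 16.7031 18.6094] v=[-4.5625 4.0625 4.0625 -2.5625]
Step 4: x=[2.9024 11.5078 16.8828 18.7422] v=[2.1718 0.2188 0.7188 0.5312]
Max displacement = 2.6406

Answer: 2.6406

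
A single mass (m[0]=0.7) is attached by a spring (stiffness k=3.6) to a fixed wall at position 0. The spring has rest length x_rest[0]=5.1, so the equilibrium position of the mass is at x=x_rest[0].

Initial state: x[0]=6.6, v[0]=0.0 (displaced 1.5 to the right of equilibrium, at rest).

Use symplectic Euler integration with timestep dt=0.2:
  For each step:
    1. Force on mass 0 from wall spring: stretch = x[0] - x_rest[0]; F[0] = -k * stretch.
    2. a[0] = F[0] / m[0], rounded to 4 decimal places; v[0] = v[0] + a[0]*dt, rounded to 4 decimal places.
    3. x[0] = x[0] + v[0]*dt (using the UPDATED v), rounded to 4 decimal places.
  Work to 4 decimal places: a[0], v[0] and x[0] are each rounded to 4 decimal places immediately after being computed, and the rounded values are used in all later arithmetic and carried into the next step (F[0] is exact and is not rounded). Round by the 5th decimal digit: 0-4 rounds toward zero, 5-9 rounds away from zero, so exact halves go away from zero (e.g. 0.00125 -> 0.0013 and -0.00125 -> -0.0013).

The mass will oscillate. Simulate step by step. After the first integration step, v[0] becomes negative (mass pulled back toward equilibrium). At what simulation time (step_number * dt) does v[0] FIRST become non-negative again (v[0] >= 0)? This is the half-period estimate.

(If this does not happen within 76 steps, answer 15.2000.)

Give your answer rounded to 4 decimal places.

Answer: 1.4000

Derivation:
Step 0: x=[6.6000] v=[0.0000]
Step 1: x=[6.2914] v=[-1.5429]
Step 2: x=[5.7377] v=[-2.7683]
Step 3: x=[5.0529] v=[-3.4242]
Step 4: x=[4.3777] v=[-3.3758]
Step 5: x=[3.8511] v=[-2.6329]
Step 6: x=[3.5814] v=[-1.3483]
Step 7: x=[3.6241] v=[0.2137]
First v>=0 after going negative at step 7, time=1.4000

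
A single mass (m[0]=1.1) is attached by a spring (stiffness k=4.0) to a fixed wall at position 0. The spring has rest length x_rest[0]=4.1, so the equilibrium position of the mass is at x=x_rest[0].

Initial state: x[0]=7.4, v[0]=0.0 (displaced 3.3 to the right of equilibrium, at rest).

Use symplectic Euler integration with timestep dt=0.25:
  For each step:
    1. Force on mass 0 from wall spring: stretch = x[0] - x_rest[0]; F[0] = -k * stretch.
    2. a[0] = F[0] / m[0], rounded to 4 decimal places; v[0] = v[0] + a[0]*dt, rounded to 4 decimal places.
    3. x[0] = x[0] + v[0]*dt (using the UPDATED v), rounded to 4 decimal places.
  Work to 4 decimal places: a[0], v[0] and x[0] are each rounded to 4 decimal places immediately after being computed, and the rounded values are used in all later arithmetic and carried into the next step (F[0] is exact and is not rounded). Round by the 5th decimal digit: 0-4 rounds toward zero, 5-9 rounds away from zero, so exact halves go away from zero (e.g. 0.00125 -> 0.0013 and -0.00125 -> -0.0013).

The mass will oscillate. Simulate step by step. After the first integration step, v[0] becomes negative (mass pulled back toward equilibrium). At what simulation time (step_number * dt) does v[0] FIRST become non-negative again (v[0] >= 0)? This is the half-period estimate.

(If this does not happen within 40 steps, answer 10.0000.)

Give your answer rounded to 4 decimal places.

Step 0: x=[7.4000] v=[0.0000]
Step 1: x=[6.6500] v=[-3.0000]
Step 2: x=[5.3205] v=[-5.3182]
Step 3: x=[3.7136] v=[-6.4278]
Step 4: x=[2.1945] v=[-6.0765]
Step 5: x=[1.1085] v=[-4.3442]
Step 6: x=[0.7023] v=[-1.6247]
Step 7: x=[1.0683] v=[1.4641]
First v>=0 after going negative at step 7, time=1.7500

Answer: 1.7500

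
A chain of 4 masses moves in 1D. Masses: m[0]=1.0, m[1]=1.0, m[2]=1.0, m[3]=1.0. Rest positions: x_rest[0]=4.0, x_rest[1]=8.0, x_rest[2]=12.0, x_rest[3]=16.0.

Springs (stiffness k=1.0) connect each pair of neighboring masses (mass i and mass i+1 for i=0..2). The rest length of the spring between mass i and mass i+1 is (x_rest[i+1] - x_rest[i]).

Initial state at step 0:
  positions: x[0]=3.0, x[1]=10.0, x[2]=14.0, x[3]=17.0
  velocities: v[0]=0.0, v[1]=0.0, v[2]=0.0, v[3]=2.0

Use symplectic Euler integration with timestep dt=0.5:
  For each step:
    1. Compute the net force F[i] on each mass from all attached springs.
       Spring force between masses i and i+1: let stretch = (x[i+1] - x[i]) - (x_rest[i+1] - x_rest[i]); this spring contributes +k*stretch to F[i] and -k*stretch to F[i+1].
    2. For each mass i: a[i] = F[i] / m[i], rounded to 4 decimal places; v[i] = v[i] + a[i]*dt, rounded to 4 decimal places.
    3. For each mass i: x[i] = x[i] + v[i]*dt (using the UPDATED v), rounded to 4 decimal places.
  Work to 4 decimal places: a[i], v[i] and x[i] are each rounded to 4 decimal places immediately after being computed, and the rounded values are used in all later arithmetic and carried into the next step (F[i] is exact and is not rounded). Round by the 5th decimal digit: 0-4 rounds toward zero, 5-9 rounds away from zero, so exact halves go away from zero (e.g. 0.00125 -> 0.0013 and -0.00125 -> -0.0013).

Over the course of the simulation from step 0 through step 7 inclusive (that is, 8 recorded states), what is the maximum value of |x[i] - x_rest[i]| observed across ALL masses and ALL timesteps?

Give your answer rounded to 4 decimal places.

Step 0: x=[3.0000 10.0000 14.0000 17.0000] v=[0.0000 0.0000 0.0000 2.0000]
Step 1: x=[3.7500 9.2500 13.7500 18.2500] v=[1.5000 -1.5000 -0.5000 2.5000]
Step 2: x=[4.8750 8.2500 13.5000 19.3750] v=[2.2500 -2.0000 -0.5000 2.2500]
Step 3: x=[5.8438 7.7188 13.4063 20.0313] v=[1.9375 -1.0625 -0.1875 1.3125]
Step 4: x=[6.2813 8.1407 13.5470 20.0313] v=[0.8750 0.8438 0.2813 0.0000]
Step 5: x=[6.1837 9.4494 13.9572 19.4102] v=[-0.1953 2.6173 0.8203 -1.2422]
Step 6: x=[5.9025 11.0686 14.6037 18.4259] v=[-0.5625 3.2384 1.2929 -1.9687]
Step 7: x=[5.9128 12.2801 15.3220 17.4860] v=[0.0206 2.4229 1.4365 -1.8798]
Max displacement = 4.2801

Answer: 4.2801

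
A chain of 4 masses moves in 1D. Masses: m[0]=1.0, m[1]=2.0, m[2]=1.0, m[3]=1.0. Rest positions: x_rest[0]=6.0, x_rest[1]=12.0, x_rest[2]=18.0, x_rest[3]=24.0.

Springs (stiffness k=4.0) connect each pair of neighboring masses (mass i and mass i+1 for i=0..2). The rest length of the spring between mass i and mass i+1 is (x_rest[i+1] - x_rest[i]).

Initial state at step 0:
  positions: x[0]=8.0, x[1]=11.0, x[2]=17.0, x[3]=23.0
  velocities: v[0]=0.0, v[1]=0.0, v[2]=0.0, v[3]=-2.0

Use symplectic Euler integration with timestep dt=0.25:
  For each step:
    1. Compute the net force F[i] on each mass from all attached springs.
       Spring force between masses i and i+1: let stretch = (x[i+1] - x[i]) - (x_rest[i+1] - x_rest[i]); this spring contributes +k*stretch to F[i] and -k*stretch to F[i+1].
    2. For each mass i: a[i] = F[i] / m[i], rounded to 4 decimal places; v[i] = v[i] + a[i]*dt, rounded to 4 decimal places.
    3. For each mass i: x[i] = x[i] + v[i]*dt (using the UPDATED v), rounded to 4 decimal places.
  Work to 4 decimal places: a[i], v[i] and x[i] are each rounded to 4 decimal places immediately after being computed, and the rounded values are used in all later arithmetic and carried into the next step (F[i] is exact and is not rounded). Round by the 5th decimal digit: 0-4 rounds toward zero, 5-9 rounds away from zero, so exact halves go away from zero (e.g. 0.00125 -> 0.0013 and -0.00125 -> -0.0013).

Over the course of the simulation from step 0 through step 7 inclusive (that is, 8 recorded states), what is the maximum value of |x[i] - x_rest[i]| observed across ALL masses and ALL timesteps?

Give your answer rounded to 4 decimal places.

Step 0: x=[8.0000 11.0000 17.0000 23.0000] v=[0.0000 0.0000 0.0000 -2.0000]
Step 1: x=[7.2500 11.3750 17.0000 22.5000] v=[-3.0000 1.5000 0.0000 -2.0000]
Step 2: x=[6.0313 11.9375 16.9688 22.1250] v=[-4.8750 2.2500 -0.1250 -1.5000]
Step 3: x=[4.7891 12.3907 16.9688 21.9610] v=[-4.9688 1.8126 -0.0001 -0.6562]
Step 4: x=[3.9473 12.4659 17.0723 22.0489] v=[-3.3672 0.3009 0.4140 0.3516]
Step 5: x=[3.7352 12.0521 17.2684 22.3927] v=[-0.8486 -1.6552 0.7842 1.3750]
Step 6: x=[4.1023 11.2507 17.4415 22.9554] v=[1.4683 -3.2055 0.6922 2.2507]
Step 7: x=[4.7565 10.3296 17.4453 23.6396] v=[2.6167 -3.6843 0.0153 2.7368]
Max displacement = 2.2648

Answer: 2.2648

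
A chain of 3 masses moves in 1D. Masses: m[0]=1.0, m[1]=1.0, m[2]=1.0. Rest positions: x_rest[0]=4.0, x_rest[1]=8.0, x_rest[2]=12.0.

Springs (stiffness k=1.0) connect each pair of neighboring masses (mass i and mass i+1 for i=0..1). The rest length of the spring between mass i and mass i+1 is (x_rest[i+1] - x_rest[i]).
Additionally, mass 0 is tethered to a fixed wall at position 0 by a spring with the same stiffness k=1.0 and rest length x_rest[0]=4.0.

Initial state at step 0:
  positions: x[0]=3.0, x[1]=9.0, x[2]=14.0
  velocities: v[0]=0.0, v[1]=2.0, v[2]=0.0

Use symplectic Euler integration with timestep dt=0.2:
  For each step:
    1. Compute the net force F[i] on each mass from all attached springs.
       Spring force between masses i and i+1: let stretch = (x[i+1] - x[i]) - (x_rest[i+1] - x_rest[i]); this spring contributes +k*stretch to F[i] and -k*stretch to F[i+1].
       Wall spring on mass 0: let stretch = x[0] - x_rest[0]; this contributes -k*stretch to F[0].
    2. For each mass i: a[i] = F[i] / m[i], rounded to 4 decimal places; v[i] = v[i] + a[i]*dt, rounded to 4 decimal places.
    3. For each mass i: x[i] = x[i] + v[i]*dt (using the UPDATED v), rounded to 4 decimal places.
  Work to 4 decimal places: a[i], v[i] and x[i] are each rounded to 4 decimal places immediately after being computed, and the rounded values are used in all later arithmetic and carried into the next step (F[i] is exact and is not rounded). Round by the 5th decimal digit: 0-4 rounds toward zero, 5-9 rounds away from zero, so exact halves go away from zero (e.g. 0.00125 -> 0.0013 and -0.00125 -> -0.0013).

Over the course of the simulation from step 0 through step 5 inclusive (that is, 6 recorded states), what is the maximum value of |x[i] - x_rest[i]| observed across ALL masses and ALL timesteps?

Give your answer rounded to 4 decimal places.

Answer: 2.0351

Derivation:
Step 0: x=[3.0000 9.0000 14.0000] v=[0.0000 2.0000 0.0000]
Step 1: x=[3.1200 9.3600 13.9600] v=[0.6000 1.8000 -0.2000]
Step 2: x=[3.3648 9.6544 13.8960] v=[1.2240 1.4720 -0.3200]
Step 3: x=[3.7266 9.8669 13.8223] v=[1.8090 1.0624 -0.3683]
Step 4: x=[4.1849 9.9920 13.7504] v=[2.2917 0.6254 -0.3594]
Step 5: x=[4.7081 10.0351 13.6882] v=[2.6161 0.2157 -0.3111]
Max displacement = 2.0351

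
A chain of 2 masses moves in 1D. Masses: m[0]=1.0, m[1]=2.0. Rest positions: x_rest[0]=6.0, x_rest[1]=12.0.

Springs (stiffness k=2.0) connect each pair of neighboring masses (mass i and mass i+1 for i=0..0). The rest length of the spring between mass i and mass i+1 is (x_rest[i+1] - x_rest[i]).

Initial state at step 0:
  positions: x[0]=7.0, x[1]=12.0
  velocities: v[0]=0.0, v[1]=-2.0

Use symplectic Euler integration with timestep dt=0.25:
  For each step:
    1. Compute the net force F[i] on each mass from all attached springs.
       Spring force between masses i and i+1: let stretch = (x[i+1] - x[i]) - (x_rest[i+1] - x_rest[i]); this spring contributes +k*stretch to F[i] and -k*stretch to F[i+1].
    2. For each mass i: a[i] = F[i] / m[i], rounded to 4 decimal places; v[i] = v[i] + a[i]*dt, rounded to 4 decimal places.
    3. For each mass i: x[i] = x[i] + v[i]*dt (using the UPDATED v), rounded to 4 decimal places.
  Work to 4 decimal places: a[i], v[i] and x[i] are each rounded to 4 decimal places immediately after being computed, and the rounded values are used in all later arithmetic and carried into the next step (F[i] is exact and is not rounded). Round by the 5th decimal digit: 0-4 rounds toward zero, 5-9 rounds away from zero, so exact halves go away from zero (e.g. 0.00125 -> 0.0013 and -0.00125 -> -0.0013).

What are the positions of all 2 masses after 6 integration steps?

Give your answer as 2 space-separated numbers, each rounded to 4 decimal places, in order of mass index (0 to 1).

Answer: 4.0755 10.4621

Derivation:
Step 0: x=[7.0000 12.0000] v=[0.0000 -2.0000]
Step 1: x=[6.8750 11.5625] v=[-0.5000 -1.7500]
Step 2: x=[6.5859 11.2070] v=[-1.1563 -1.4219]
Step 3: x=[6.1245 10.9377] v=[-1.8458 -1.0772]
Step 4: x=[5.5147 10.7426] v=[-2.4392 -0.7805]
Step 5: x=[4.8084 10.5957] v=[-2.8253 -0.5875]
Step 6: x=[4.0755 10.4621] v=[-2.9317 -0.5343]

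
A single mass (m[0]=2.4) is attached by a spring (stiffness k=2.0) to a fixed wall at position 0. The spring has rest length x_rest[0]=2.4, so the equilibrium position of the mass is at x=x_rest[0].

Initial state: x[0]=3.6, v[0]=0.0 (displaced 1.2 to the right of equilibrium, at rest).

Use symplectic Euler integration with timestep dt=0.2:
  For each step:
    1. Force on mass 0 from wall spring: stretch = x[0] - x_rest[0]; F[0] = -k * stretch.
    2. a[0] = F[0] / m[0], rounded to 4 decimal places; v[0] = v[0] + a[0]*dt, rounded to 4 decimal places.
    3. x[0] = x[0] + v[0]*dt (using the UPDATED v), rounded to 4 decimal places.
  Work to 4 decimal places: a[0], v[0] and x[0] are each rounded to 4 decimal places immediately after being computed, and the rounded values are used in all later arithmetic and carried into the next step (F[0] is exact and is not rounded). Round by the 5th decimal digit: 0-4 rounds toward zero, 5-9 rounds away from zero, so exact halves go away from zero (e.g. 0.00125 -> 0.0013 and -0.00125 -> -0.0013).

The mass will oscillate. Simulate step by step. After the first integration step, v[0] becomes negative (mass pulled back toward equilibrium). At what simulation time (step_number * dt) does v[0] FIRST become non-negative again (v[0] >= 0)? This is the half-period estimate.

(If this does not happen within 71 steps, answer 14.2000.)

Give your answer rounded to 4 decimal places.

Answer: 3.6000

Derivation:
Step 0: x=[3.6000] v=[0.0000]
Step 1: x=[3.5600] v=[-0.2000]
Step 2: x=[3.4813] v=[-0.3933]
Step 3: x=[3.3666] v=[-0.5735]
Step 4: x=[3.2197] v=[-0.7346]
Step 5: x=[3.0455] v=[-0.8712]
Step 6: x=[2.8497] v=[-0.9788]
Step 7: x=[2.6389] v=[-1.0538]
Step 8: x=[2.4202] v=[-1.0936]
Step 9: x=[2.2008] v=[-1.0970]
Step 10: x=[1.9880] v=[-1.0638]
Step 11: x=[1.7890] v=[-0.9951]
Step 12: x=[1.6103] v=[-0.8933]
Step 13: x=[1.4580] v=[-0.7617]
Step 14: x=[1.3371] v=[-0.6047]
Step 15: x=[1.2516] v=[-0.4275]
Step 16: x=[1.2044] v=[-0.2361]
Step 17: x=[1.1970] v=[-0.0368]
Step 18: x=[1.2297] v=[0.1637]
First v>=0 after going negative at step 18, time=3.6000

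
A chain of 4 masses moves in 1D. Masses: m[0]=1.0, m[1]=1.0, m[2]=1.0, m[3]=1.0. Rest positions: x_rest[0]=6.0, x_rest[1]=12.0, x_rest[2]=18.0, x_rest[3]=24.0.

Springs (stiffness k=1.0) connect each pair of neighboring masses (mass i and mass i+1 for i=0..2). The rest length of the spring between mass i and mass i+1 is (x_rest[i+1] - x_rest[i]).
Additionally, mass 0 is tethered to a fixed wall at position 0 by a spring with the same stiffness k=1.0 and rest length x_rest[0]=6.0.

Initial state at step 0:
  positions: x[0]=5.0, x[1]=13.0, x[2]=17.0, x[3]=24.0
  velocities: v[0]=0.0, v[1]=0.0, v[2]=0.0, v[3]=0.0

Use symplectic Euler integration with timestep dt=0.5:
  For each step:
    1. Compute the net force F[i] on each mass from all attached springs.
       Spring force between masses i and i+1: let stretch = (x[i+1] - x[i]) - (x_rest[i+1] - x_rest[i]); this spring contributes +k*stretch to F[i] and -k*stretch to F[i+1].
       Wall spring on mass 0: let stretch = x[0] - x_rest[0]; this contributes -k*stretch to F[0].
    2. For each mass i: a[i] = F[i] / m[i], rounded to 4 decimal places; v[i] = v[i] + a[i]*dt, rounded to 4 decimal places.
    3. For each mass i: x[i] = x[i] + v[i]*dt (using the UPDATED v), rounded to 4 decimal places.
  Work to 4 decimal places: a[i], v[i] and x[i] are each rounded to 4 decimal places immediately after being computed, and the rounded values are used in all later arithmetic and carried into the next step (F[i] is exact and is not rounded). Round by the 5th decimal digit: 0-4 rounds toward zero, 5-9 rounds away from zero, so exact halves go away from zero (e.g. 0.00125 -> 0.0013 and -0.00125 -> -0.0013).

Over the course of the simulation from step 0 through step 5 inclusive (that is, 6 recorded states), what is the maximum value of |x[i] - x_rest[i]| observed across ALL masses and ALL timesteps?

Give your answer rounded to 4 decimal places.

Step 0: x=[5.0000 13.0000 17.0000 24.0000] v=[0.0000 0.0000 0.0000 0.0000]
Step 1: x=[5.7500 12.0000 17.7500 23.7500] v=[1.5000 -2.0000 1.5000 -0.5000]
Step 2: x=[6.6250 10.8750 18.5625 23.5000] v=[1.7500 -2.2500 1.6250 -0.5000]
Step 3: x=[6.9063 10.6094 18.6875 23.5157] v=[0.5625 -0.5313 0.2500 0.0313]
Step 4: x=[6.3868 11.4375 18.0000 23.8243] v=[-1.0391 1.6562 -1.3750 0.6172]
Step 5: x=[5.5332 12.6436 17.1280 24.1769] v=[-1.7072 2.4121 -1.7441 0.7051]
Max displacement = 1.3906

Answer: 1.3906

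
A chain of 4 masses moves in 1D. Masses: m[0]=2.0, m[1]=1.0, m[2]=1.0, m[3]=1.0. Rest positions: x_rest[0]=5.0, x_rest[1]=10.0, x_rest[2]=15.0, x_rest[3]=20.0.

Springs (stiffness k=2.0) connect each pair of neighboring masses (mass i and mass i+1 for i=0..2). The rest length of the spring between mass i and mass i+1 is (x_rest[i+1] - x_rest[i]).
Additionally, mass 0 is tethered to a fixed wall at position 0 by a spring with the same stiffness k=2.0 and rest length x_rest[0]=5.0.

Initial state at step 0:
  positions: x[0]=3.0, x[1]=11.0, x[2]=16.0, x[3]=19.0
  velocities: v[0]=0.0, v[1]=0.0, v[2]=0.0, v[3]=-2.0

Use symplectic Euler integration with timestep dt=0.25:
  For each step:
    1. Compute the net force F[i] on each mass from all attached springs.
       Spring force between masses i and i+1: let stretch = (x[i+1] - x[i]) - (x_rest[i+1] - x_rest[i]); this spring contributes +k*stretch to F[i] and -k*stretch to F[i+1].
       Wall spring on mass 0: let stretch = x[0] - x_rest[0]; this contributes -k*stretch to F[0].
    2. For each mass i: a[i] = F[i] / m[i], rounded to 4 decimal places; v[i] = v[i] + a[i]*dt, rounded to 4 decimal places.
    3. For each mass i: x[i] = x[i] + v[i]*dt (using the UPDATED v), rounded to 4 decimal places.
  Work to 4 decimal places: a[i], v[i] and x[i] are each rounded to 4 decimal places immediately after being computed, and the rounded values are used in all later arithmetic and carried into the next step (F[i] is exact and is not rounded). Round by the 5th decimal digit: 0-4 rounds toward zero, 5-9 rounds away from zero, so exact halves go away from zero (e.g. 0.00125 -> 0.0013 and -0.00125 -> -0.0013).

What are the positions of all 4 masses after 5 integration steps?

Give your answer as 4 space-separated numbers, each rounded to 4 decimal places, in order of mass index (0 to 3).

Step 0: x=[3.0000 11.0000 16.0000 19.0000] v=[0.0000 0.0000 0.0000 -2.0000]
Step 1: x=[3.3125 10.6250 15.7500 18.7500] v=[1.2500 -1.5000 -1.0000 -1.0000]
Step 2: x=[3.8750 9.9766 15.2344 18.7500] v=[2.2500 -2.5938 -2.0625 0.0000]
Step 3: x=[4.5767 9.2227 14.5010 18.9356] v=[2.8067 -3.0157 -2.9336 0.7422]
Step 4: x=[5.2827 8.5478 13.6621 19.1918] v=[2.8240 -2.6996 -3.3555 1.0249]
Step 5: x=[5.8626 8.1041 12.8752 19.3818] v=[2.3196 -1.7750 -3.1478 0.7601]

Answer: 5.8626 8.1041 12.8752 19.3818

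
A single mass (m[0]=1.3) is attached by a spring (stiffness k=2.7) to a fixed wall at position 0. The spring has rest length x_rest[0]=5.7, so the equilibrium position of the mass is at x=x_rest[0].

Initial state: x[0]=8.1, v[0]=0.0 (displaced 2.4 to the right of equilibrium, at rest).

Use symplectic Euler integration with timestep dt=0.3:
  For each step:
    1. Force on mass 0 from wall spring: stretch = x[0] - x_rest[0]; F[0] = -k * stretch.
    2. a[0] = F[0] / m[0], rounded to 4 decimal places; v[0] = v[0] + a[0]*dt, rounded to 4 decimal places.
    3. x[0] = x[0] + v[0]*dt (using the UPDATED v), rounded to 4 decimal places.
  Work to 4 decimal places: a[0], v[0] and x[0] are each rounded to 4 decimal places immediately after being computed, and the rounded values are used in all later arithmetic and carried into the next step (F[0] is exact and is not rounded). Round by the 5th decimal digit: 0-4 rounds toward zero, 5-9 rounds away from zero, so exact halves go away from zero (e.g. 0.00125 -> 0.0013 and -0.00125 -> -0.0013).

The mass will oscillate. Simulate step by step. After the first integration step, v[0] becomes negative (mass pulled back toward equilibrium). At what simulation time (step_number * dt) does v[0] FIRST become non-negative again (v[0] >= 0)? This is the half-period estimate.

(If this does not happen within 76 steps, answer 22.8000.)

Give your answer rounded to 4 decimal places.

Step 0: x=[8.1000] v=[0.0000]
Step 1: x=[7.6514] v=[-1.4954]
Step 2: x=[6.8380] v=[-2.7113]
Step 3: x=[5.8119] v=[-3.4204]
Step 4: x=[4.7649] v=[-3.4901]
Step 5: x=[3.8927] v=[-2.9075]
Step 6: x=[3.3583] v=[-1.7814]
Step 7: x=[3.2616] v=[-0.3224]
Step 8: x=[3.6207] v=[1.1969]
First v>=0 after going negative at step 8, time=2.4000

Answer: 2.4000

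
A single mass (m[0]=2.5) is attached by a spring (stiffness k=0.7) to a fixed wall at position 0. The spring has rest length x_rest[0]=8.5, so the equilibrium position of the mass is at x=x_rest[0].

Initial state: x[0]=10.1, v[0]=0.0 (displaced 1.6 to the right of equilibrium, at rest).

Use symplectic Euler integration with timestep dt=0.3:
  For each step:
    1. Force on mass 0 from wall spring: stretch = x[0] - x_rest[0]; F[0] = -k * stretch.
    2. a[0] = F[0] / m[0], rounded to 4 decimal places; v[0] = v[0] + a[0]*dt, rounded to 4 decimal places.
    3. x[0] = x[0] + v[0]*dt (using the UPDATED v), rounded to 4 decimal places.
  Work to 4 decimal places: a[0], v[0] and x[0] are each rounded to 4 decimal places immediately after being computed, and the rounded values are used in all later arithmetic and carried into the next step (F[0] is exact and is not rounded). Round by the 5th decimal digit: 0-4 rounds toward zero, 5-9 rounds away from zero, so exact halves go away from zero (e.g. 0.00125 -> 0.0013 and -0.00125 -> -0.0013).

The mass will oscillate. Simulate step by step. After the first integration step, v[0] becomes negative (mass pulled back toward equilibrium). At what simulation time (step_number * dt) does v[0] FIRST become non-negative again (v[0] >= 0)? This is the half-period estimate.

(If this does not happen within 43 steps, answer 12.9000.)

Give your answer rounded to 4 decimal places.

Step 0: x=[10.1000] v=[0.0000]
Step 1: x=[10.0597] v=[-0.1344]
Step 2: x=[9.9801] v=[-0.2654]
Step 3: x=[9.8632] v=[-0.3897]
Step 4: x=[9.7119] v=[-0.5042]
Step 5: x=[9.5301] v=[-0.6060]
Step 6: x=[9.3224] v=[-0.6925]
Step 7: x=[9.0939] v=[-0.7616]
Step 8: x=[8.8505] v=[-0.8115]
Step 9: x=[8.5982] v=[-0.8409]
Step 10: x=[8.3434] v=[-0.8492]
Step 11: x=[8.0926] v=[-0.8361]
Step 12: x=[7.8520] v=[-0.8019]
Step 13: x=[7.6278] v=[-0.7475]
Step 14: x=[7.4255] v=[-0.6742]
Step 15: x=[7.2503] v=[-0.5839]
Step 16: x=[7.1066] v=[-0.4789]
Step 17: x=[6.9981] v=[-0.3618]
Step 18: x=[6.9274] v=[-0.2357]
Step 19: x=[6.8963] v=[-0.1036]
Step 20: x=[6.9056] v=[0.0311]
First v>=0 after going negative at step 20, time=6.0000

Answer: 6.0000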